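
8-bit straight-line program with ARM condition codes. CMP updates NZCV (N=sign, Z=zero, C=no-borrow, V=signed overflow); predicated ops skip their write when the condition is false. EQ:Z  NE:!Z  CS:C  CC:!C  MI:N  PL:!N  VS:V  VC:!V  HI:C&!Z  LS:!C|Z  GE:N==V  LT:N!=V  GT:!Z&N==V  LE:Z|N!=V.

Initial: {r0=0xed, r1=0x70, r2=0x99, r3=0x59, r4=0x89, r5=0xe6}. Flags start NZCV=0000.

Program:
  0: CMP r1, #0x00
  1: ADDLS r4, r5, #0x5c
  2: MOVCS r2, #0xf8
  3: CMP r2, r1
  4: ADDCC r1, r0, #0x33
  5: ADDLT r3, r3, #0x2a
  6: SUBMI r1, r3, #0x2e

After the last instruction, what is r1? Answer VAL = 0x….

0: ✓ CMP  NZCV=0010
1: · ADDLS
2: ✓ MOVCS  r2←0xf8
3: ✓ CMP  NZCV=1010
4: · ADDCC
5: ✓ ADDLT  r3←0x83
6: ✓ SUBMI  r1←0x55

VAL = 0x55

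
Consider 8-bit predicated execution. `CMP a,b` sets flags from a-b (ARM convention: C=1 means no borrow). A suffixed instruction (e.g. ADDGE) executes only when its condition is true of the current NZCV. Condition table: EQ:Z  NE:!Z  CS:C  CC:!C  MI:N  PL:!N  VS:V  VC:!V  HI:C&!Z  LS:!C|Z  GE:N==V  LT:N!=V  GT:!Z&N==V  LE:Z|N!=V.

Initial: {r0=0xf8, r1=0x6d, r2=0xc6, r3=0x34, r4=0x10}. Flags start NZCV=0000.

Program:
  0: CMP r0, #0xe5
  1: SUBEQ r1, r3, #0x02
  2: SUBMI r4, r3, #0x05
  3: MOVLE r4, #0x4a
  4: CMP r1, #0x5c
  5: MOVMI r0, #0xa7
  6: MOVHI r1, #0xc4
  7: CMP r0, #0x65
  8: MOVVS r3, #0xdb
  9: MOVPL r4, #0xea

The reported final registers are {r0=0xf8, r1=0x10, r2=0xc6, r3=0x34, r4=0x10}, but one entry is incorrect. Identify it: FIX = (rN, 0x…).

[0] flags=0010 → (cmp)
[1] flags=0010 EQ?F → skip
[2] flags=0010 MI?F → skip
[3] flags=0010 LE?F → skip
[4] flags=0010 → (cmp)
[5] flags=0010 MI?F → skip
[6] flags=0010 HI?T → r1=0xc4
[7] flags=1010 → (cmp)
[8] flags=1010 VS?F → skip
[9] flags=1010 PL?F → skip

FIX = (r1, 0xc4)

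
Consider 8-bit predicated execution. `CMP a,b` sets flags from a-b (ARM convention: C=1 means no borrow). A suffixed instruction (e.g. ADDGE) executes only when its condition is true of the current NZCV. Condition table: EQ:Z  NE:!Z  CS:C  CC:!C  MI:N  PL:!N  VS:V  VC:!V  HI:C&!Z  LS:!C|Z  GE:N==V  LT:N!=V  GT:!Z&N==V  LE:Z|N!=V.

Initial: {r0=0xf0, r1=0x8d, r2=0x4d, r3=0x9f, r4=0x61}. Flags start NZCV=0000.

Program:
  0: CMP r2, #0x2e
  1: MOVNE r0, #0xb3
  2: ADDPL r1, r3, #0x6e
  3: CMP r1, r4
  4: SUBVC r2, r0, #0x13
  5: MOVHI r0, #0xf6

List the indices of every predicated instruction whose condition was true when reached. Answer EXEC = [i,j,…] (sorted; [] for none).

EXEC = [1,2,4]

0: ✓ CMP  NZCV=0010
1: ✓ MOVNE  r0←0xb3
2: ✓ ADDPL  r1←0x0d
3: ✓ CMP  NZCV=1000
4: ✓ SUBVC  r2←0xa0
5: · MOVHI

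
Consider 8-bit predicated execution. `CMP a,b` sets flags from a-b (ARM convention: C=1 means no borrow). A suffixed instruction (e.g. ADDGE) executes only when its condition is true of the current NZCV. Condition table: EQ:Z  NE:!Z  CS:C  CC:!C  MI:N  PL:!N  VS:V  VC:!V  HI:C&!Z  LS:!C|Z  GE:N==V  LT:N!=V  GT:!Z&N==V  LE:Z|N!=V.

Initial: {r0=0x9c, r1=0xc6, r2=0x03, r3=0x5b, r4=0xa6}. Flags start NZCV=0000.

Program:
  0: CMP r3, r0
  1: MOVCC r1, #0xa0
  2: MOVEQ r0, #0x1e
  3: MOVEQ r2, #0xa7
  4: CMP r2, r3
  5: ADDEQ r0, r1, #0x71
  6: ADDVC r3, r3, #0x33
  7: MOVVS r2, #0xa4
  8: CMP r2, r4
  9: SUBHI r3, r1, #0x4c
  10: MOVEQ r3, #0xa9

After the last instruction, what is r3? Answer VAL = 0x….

VAL = 0x8e

0: ✓ CMP  NZCV=1001
1: ✓ MOVCC  r1←0xa0
2: · MOVEQ
3: · MOVEQ
4: ✓ CMP  NZCV=1000
5: · ADDEQ
6: ✓ ADDVC  r3←0x8e
7: · MOVVS
8: ✓ CMP  NZCV=0000
9: · SUBHI
10: · MOVEQ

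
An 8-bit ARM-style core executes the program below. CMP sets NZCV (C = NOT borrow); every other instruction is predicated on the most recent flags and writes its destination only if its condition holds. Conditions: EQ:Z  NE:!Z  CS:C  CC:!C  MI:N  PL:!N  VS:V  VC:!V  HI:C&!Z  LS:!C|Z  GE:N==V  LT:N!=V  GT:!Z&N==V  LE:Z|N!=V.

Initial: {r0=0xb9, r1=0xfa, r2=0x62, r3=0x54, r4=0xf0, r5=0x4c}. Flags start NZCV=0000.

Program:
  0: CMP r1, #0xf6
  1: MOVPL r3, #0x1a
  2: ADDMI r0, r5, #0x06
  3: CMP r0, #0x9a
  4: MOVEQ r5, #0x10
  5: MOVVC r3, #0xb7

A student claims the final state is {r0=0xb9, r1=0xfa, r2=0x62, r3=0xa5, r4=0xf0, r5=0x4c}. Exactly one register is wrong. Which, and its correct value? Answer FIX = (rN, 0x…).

0: ✓ CMP  NZCV=0010
1: ✓ MOVPL  r3←0x1a
2: · ADDMI
3: ✓ CMP  NZCV=0010
4: · MOVEQ
5: ✓ MOVVC  r3←0xb7

FIX = (r3, 0xb7)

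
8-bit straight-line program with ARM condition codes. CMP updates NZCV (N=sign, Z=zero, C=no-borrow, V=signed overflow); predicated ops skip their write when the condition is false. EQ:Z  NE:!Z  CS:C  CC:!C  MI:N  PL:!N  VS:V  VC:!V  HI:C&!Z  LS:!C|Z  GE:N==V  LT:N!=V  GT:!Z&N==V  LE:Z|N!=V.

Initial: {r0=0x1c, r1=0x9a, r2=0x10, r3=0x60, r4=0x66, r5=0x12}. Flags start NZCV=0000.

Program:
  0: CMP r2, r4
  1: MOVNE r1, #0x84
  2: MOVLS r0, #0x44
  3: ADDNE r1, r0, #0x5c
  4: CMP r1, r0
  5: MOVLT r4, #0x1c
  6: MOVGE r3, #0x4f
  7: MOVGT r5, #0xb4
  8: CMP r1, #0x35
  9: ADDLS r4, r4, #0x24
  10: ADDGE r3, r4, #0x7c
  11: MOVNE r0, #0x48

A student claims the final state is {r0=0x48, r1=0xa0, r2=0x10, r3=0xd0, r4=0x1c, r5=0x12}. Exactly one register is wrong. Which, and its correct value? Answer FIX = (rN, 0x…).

0: ✓ CMP  NZCV=1000
1: ✓ MOVNE  r1←0x84
2: ✓ MOVLS  r0←0x44
3: ✓ ADDNE  r1←0xa0
4: ✓ CMP  NZCV=0011
5: ✓ MOVLT  r4←0x1c
6: · MOVGE
7: · MOVGT
8: ✓ CMP  NZCV=0011
9: · ADDLS
10: · ADDGE
11: ✓ MOVNE  r0←0x48

FIX = (r3, 0x60)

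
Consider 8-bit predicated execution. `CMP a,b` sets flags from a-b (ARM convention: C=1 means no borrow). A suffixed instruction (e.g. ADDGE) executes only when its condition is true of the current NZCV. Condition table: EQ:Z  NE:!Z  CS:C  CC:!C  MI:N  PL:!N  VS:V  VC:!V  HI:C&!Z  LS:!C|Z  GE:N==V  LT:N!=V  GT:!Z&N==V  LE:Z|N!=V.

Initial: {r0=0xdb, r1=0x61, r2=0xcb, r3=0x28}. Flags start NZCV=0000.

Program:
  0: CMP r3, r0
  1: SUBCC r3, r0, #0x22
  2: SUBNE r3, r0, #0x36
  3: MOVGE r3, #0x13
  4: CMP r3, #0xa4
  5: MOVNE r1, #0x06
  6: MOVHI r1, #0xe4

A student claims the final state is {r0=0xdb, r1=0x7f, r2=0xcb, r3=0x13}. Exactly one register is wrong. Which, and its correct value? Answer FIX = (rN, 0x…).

FIX = (r1, 0x06)

[0] flags=0000 → (cmp)
[1] flags=0000 CC?T → r3=0xb9
[2] flags=0000 NE?T → r3=0xa5
[3] flags=0000 GE?T → r3=0x13
[4] flags=0000 → (cmp)
[5] flags=0000 NE?T → r1=0x06
[6] flags=0000 HI?F → skip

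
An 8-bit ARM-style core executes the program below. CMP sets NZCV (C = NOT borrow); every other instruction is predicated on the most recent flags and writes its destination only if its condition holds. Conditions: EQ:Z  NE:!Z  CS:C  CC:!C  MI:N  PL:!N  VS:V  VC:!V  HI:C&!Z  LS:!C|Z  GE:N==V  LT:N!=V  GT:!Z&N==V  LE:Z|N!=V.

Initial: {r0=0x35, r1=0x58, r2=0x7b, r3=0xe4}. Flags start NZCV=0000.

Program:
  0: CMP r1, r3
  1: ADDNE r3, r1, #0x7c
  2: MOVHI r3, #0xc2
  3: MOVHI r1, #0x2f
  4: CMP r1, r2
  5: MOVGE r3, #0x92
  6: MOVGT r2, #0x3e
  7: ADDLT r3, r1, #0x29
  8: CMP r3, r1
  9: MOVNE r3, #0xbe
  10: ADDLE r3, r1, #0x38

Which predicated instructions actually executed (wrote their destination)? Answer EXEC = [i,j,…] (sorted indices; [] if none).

0: ✓ CMP  NZCV=0000
1: ✓ ADDNE  r3←0xd4
2: · MOVHI
3: · MOVHI
4: ✓ CMP  NZCV=1000
5: · MOVGE
6: · MOVGT
7: ✓ ADDLT  r3←0x81
8: ✓ CMP  NZCV=0011
9: ✓ MOVNE  r3←0xbe
10: ✓ ADDLE  r3←0x90

EXEC = [1,7,9,10]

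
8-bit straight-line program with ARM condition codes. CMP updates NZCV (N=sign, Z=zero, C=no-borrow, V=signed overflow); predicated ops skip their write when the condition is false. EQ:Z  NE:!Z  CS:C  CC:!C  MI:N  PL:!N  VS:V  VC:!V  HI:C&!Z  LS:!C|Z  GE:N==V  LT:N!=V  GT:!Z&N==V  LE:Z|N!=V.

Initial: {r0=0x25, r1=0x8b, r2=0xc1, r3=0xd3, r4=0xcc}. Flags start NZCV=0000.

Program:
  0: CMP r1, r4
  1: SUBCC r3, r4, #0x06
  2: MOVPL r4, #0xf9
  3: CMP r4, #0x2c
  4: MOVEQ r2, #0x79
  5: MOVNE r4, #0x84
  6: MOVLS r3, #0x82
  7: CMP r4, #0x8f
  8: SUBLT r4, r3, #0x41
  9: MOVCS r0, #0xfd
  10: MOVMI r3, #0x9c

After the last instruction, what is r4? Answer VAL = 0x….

[0] flags=1000 → (cmp)
[1] flags=1000 CC?T → r3=0xc6
[2] flags=1000 PL?F → skip
[3] flags=1010 → (cmp)
[4] flags=1010 EQ?F → skip
[5] flags=1010 NE?T → r4=0x84
[6] flags=1010 LS?F → skip
[7] flags=1000 → (cmp)
[8] flags=1000 LT?T → r4=0x85
[9] flags=1000 CS?F → skip
[10] flags=1000 MI?T → r3=0x9c

VAL = 0x85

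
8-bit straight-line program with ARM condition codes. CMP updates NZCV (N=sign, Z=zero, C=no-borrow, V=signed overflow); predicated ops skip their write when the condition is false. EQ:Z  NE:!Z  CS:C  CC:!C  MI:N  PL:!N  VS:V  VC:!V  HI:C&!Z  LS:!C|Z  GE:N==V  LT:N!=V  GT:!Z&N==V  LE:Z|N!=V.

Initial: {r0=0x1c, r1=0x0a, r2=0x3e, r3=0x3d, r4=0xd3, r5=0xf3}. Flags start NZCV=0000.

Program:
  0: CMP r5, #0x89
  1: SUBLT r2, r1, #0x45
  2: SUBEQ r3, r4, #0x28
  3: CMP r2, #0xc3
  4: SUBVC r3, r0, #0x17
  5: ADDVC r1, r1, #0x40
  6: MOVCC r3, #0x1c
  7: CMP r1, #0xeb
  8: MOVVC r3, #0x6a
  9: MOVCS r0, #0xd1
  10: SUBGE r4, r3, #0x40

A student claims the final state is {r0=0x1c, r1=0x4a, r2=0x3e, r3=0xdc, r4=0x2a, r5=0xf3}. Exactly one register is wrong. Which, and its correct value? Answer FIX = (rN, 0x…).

FIX = (r3, 0x6a)

0: ✓ CMP  NZCV=0010
1: · SUBLT
2: · SUBEQ
3: ✓ CMP  NZCV=0000
4: ✓ SUBVC  r3←0x05
5: ✓ ADDVC  r1←0x4a
6: ✓ MOVCC  r3←0x1c
7: ✓ CMP  NZCV=0000
8: ✓ MOVVC  r3←0x6a
9: · MOVCS
10: ✓ SUBGE  r4←0x2a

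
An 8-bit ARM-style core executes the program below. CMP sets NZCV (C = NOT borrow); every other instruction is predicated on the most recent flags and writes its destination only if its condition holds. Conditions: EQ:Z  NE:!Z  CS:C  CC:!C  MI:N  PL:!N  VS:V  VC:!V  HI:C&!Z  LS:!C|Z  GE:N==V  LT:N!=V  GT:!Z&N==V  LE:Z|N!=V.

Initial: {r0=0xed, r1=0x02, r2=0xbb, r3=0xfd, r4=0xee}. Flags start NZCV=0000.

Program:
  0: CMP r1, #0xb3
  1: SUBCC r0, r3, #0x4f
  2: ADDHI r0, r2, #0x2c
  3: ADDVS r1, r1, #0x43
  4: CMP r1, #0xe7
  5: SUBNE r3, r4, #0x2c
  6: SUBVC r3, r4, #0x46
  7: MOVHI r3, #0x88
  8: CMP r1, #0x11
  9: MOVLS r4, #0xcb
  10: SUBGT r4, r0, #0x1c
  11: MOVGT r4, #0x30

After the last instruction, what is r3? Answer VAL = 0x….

[0] flags=0000 → (cmp)
[1] flags=0000 CC?T → r0=0xae
[2] flags=0000 HI?F → skip
[3] flags=0000 VS?F → skip
[4] flags=0000 → (cmp)
[5] flags=0000 NE?T → r3=0xc2
[6] flags=0000 VC?T → r3=0xa8
[7] flags=0000 HI?F → skip
[8] flags=1000 → (cmp)
[9] flags=1000 LS?T → r4=0xcb
[10] flags=1000 GT?F → skip
[11] flags=1000 GT?F → skip

VAL = 0xa8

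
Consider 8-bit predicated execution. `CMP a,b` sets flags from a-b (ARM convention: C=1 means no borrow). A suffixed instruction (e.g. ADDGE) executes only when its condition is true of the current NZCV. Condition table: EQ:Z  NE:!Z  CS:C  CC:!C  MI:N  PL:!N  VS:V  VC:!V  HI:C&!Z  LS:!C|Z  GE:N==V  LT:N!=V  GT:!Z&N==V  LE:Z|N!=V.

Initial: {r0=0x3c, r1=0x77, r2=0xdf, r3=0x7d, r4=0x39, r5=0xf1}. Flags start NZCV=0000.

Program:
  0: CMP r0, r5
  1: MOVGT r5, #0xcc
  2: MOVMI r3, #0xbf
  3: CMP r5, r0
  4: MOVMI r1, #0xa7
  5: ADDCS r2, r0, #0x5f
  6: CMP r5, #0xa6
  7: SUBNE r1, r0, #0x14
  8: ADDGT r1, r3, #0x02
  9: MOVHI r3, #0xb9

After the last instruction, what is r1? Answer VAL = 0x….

[0] flags=0000 → (cmp)
[1] flags=0000 GT?T → r5=0xcc
[2] flags=0000 MI?F → skip
[3] flags=1010 → (cmp)
[4] flags=1010 MI?T → r1=0xa7
[5] flags=1010 CS?T → r2=0x9b
[6] flags=0010 → (cmp)
[7] flags=0010 NE?T → r1=0x28
[8] flags=0010 GT?T → r1=0x7f
[9] flags=0010 HI?T → r3=0xb9

VAL = 0x7f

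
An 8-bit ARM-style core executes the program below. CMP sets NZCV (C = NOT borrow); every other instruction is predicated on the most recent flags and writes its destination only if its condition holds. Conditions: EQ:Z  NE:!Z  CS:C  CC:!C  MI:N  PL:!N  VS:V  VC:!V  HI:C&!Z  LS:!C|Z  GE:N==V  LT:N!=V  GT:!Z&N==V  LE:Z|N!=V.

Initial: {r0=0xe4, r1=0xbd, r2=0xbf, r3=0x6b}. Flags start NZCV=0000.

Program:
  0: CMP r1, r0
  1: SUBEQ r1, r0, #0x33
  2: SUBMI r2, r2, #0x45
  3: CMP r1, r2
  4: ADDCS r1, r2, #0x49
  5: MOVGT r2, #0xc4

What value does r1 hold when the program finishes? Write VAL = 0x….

VAL = 0xc3

0: ✓ CMP  NZCV=1000
1: · SUBEQ
2: ✓ SUBMI  r2←0x7a
3: ✓ CMP  NZCV=0011
4: ✓ ADDCS  r1←0xc3
5: · MOVGT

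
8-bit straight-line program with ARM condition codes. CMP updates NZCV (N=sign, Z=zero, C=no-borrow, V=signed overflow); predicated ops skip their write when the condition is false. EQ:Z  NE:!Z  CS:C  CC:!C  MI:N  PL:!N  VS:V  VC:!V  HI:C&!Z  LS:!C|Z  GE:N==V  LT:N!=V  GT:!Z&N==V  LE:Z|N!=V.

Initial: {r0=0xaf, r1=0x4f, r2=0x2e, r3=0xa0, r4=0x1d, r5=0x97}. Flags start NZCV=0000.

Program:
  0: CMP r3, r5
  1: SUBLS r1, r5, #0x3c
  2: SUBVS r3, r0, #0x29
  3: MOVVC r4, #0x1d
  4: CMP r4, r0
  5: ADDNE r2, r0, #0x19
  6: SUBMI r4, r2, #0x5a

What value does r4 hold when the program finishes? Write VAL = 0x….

[0] flags=0010 → (cmp)
[1] flags=0010 LS?F → skip
[2] flags=0010 VS?F → skip
[3] flags=0010 VC?T → r4=0x1d
[4] flags=0000 → (cmp)
[5] flags=0000 NE?T → r2=0xc8
[6] flags=0000 MI?F → skip

VAL = 0x1d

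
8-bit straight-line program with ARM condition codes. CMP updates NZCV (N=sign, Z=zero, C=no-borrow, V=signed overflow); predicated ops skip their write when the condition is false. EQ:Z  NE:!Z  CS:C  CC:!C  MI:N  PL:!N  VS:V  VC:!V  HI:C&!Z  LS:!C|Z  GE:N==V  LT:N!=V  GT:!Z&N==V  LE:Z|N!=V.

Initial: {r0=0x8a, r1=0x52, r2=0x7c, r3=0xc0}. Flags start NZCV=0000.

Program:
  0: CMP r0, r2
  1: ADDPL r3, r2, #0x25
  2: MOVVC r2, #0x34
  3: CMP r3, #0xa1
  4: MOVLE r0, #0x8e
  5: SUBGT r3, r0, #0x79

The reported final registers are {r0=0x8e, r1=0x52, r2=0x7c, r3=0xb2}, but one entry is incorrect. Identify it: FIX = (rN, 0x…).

FIX = (r3, 0xa1)

[0] flags=0011 → (cmp)
[1] flags=0011 PL?T → r3=0xa1
[2] flags=0011 VC?F → skip
[3] flags=0110 → (cmp)
[4] flags=0110 LE?T → r0=0x8e
[5] flags=0110 GT?F → skip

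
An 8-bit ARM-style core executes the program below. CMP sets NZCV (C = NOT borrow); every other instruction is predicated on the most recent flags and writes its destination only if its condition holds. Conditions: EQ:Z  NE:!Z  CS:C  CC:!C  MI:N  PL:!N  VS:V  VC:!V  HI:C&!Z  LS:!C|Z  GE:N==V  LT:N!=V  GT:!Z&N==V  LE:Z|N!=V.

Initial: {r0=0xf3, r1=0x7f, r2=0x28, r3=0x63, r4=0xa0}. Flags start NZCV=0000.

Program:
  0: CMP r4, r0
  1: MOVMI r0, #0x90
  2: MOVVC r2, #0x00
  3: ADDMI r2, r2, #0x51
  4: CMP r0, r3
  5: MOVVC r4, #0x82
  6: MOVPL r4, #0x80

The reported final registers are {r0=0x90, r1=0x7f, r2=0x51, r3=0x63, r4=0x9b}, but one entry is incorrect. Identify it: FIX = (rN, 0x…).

[0] flags=1000 → (cmp)
[1] flags=1000 MI?T → r0=0x90
[2] flags=1000 VC?T → r2=0x00
[3] flags=1000 MI?T → r2=0x51
[4] flags=0011 → (cmp)
[5] flags=0011 VC?F → skip
[6] flags=0011 PL?T → r4=0x80

FIX = (r4, 0x80)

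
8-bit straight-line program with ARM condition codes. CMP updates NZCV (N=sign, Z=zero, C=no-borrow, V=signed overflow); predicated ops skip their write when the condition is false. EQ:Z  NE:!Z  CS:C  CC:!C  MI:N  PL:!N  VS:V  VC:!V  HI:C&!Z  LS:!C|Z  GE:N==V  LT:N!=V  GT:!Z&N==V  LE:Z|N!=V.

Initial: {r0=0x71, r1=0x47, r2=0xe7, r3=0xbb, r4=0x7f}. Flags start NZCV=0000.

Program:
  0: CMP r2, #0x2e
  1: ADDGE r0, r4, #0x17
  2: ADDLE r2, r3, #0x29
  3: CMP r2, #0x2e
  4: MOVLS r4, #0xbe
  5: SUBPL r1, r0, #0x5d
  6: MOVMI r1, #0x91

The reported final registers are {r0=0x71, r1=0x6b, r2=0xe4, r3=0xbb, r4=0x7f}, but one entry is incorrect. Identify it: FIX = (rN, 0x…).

[0] flags=1010 → (cmp)
[1] flags=1010 GE?F → skip
[2] flags=1010 LE?T → r2=0xe4
[3] flags=1010 → (cmp)
[4] flags=1010 LS?F → skip
[5] flags=1010 PL?F → skip
[6] flags=1010 MI?T → r1=0x91

FIX = (r1, 0x91)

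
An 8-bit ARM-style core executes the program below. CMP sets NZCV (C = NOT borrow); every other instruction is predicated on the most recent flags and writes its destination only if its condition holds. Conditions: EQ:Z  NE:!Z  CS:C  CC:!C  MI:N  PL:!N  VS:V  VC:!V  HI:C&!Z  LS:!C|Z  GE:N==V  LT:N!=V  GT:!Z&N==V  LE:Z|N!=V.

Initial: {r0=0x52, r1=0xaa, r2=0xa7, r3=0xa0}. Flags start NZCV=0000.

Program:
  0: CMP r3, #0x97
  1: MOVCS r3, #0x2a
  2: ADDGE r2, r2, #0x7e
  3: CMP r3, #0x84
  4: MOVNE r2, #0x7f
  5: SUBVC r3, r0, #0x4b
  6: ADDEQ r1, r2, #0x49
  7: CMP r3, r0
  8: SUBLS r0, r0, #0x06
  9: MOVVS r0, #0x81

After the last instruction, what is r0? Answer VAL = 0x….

[0] flags=0010 → (cmp)
[1] flags=0010 CS?T → r3=0x2a
[2] flags=0010 GE?T → r2=0x25
[3] flags=1001 → (cmp)
[4] flags=1001 NE?T → r2=0x7f
[5] flags=1001 VC?F → skip
[6] flags=1001 EQ?F → skip
[7] flags=1000 → (cmp)
[8] flags=1000 LS?T → r0=0x4c
[9] flags=1000 VS?F → skip

VAL = 0x4c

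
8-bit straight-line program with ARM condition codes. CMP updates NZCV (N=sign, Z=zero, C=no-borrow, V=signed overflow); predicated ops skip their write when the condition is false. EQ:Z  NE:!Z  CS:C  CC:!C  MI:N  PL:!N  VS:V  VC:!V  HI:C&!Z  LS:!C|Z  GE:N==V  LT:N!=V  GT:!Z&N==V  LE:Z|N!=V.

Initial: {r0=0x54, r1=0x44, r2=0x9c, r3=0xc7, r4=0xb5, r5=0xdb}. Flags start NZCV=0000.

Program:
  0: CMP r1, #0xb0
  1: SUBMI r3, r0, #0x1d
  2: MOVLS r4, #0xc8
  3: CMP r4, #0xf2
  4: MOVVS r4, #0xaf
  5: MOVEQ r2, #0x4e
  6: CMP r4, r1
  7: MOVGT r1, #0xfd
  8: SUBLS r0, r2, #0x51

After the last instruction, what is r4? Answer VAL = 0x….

VAL = 0xc8

[0] flags=1001 → (cmp)
[1] flags=1001 MI?T → r3=0x37
[2] flags=1001 LS?T → r4=0xc8
[3] flags=1000 → (cmp)
[4] flags=1000 VS?F → skip
[5] flags=1000 EQ?F → skip
[6] flags=1010 → (cmp)
[7] flags=1010 GT?F → skip
[8] flags=1010 LS?F → skip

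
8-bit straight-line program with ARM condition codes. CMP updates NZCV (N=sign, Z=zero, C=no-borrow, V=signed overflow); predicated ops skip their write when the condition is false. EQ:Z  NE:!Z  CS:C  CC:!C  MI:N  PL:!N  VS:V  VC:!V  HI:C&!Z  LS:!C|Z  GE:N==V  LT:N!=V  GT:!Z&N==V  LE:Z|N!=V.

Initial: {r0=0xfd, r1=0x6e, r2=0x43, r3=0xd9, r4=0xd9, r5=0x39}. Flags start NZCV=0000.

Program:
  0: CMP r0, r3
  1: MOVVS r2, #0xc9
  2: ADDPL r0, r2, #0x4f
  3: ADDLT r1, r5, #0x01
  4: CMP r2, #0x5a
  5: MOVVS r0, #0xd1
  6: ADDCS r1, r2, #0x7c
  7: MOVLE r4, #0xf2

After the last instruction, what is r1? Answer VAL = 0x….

0: ✓ CMP  NZCV=0010
1: · MOVVS
2: ✓ ADDPL  r0←0x92
3: · ADDLT
4: ✓ CMP  NZCV=1000
5: · MOVVS
6: · ADDCS
7: ✓ MOVLE  r4←0xf2

VAL = 0x6e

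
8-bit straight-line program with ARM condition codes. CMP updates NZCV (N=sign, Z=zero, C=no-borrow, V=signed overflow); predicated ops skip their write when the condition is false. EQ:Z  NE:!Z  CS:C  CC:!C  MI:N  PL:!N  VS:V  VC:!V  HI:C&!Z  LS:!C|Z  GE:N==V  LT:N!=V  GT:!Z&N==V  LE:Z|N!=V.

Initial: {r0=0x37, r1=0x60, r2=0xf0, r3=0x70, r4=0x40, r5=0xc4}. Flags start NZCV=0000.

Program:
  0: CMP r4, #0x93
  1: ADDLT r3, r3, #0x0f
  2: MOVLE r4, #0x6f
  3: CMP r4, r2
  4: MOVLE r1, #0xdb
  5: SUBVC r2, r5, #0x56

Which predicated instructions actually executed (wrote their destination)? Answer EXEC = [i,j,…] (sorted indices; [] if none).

[0] flags=1001 → (cmp)
[1] flags=1001 LT?F → skip
[2] flags=1001 LE?F → skip
[3] flags=0000 → (cmp)
[4] flags=0000 LE?F → skip
[5] flags=0000 VC?T → r2=0x6e

EXEC = [5]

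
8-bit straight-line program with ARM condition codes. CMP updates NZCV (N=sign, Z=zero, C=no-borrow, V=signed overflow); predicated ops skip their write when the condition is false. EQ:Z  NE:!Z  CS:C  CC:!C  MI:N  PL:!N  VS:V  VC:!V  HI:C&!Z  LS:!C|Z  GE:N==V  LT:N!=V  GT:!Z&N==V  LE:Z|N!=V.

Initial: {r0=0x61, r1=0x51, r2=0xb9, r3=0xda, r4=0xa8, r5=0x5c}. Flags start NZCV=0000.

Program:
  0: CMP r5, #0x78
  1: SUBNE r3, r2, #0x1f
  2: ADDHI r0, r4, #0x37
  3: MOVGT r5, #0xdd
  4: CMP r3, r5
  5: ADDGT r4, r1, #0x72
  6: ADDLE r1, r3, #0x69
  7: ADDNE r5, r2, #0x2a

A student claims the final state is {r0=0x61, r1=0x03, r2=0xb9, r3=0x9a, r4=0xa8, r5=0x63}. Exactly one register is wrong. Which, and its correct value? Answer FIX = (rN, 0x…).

FIX = (r5, 0xe3)

[0] flags=1000 → (cmp)
[1] flags=1000 NE?T → r3=0x9a
[2] flags=1000 HI?F → skip
[3] flags=1000 GT?F → skip
[4] flags=0011 → (cmp)
[5] flags=0011 GT?F → skip
[6] flags=0011 LE?T → r1=0x03
[7] flags=0011 NE?T → r5=0xe3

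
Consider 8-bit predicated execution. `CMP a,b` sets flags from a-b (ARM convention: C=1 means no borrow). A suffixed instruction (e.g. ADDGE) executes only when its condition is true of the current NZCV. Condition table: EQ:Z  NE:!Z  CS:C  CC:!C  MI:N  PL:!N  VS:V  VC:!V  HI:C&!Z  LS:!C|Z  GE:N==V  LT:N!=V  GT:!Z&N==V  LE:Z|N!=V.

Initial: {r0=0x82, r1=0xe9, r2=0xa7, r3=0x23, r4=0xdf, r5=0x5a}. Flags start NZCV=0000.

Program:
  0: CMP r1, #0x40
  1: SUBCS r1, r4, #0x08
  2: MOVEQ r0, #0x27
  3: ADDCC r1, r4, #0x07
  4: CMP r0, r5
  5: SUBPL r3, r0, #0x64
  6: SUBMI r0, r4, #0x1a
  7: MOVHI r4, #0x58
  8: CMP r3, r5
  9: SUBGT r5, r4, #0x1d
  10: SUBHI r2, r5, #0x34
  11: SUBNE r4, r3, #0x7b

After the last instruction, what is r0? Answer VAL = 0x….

VAL = 0x82

[0] flags=1010 → (cmp)
[1] flags=1010 CS?T → r1=0xd7
[2] flags=1010 EQ?F → skip
[3] flags=1010 CC?F → skip
[4] flags=0011 → (cmp)
[5] flags=0011 PL?T → r3=0x1e
[6] flags=0011 MI?F → skip
[7] flags=0011 HI?T → r4=0x58
[8] flags=1000 → (cmp)
[9] flags=1000 GT?F → skip
[10] flags=1000 HI?F → skip
[11] flags=1000 NE?T → r4=0xa3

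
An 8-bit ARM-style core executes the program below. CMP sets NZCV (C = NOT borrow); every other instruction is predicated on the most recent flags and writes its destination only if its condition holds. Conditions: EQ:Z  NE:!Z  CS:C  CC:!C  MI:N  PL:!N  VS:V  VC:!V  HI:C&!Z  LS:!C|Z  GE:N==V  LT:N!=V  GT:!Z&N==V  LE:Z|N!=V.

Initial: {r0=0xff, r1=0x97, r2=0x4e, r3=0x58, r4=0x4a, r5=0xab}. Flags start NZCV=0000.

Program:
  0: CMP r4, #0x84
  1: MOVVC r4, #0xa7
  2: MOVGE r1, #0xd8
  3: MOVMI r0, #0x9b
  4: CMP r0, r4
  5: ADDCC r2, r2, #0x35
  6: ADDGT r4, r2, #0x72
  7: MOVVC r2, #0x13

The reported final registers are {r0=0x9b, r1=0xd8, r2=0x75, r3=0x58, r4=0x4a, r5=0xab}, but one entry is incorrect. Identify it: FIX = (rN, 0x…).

0: ✓ CMP  NZCV=1001
1: · MOVVC
2: ✓ MOVGE  r1←0xd8
3: ✓ MOVMI  r0←0x9b
4: ✓ CMP  NZCV=0011
5: · ADDCC
6: · ADDGT
7: · MOVVC

FIX = (r2, 0x4e)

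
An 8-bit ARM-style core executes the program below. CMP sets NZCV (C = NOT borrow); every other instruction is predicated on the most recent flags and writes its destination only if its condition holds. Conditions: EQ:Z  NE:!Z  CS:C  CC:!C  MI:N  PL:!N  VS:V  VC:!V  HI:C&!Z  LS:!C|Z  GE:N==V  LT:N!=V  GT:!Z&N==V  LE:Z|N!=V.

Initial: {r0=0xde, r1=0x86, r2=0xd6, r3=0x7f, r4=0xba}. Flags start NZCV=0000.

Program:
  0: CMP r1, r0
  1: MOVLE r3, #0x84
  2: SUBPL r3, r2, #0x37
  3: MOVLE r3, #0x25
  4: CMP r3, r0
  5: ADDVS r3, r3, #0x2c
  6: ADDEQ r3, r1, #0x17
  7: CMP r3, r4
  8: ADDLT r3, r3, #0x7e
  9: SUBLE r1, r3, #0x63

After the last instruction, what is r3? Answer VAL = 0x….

[0] flags=1000 → (cmp)
[1] flags=1000 LE?T → r3=0x84
[2] flags=1000 PL?F → skip
[3] flags=1000 LE?T → r3=0x25
[4] flags=0000 → (cmp)
[5] flags=0000 VS?F → skip
[6] flags=0000 EQ?F → skip
[7] flags=0000 → (cmp)
[8] flags=0000 LT?F → skip
[9] flags=0000 LE?F → skip

VAL = 0x25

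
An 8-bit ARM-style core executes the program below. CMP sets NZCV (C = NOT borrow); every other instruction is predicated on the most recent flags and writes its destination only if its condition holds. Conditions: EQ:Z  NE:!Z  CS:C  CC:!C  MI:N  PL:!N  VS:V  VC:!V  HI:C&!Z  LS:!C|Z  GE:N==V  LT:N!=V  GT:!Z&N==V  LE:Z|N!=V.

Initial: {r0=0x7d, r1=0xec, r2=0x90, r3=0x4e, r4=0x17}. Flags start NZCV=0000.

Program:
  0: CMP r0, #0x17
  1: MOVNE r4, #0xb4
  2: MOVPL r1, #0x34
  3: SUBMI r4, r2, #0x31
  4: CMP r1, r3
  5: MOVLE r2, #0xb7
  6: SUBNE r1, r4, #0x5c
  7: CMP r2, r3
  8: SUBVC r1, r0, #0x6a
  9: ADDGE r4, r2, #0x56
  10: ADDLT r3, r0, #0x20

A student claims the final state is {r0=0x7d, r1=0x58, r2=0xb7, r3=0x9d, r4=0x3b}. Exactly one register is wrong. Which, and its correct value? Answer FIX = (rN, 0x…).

FIX = (r4, 0xb4)

0: ✓ CMP  NZCV=0010
1: ✓ MOVNE  r4←0xb4
2: ✓ MOVPL  r1←0x34
3: · SUBMI
4: ✓ CMP  NZCV=1000
5: ✓ MOVLE  r2←0xb7
6: ✓ SUBNE  r1←0x58
7: ✓ CMP  NZCV=0011
8: · SUBVC
9: · ADDGE
10: ✓ ADDLT  r3←0x9d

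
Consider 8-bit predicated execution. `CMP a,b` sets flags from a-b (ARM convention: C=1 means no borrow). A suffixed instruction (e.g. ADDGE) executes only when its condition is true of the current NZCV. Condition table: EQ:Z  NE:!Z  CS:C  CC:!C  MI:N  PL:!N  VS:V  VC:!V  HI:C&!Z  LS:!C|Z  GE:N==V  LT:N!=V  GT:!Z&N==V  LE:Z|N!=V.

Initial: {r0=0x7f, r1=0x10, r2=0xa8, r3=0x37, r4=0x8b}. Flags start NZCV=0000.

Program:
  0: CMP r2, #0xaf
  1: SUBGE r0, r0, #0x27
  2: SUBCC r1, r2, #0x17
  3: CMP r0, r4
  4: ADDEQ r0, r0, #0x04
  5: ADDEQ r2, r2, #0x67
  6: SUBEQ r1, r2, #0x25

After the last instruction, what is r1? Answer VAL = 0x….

VAL = 0x91

0: ✓ CMP  NZCV=1000
1: · SUBGE
2: ✓ SUBCC  r1←0x91
3: ✓ CMP  NZCV=1001
4: · ADDEQ
5: · ADDEQ
6: · SUBEQ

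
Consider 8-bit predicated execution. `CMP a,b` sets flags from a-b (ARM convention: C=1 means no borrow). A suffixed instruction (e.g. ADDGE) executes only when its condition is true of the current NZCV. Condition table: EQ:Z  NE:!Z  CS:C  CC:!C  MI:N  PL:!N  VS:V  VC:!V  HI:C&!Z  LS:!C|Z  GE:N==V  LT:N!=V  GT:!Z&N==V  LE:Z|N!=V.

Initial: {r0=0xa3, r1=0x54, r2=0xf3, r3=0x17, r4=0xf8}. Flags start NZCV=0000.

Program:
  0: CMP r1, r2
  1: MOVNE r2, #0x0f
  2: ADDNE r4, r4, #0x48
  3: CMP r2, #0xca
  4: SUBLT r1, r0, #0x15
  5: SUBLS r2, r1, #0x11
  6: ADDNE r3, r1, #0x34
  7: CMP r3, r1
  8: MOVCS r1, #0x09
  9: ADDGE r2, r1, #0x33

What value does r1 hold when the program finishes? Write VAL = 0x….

VAL = 0x09

[0] flags=0000 → (cmp)
[1] flags=0000 NE?T → r2=0x0f
[2] flags=0000 NE?T → r4=0x40
[3] flags=0000 → (cmp)
[4] flags=0000 LT?F → skip
[5] flags=0000 LS?T → r2=0x43
[6] flags=0000 NE?T → r3=0x88
[7] flags=0011 → (cmp)
[8] flags=0011 CS?T → r1=0x09
[9] flags=0011 GE?F → skip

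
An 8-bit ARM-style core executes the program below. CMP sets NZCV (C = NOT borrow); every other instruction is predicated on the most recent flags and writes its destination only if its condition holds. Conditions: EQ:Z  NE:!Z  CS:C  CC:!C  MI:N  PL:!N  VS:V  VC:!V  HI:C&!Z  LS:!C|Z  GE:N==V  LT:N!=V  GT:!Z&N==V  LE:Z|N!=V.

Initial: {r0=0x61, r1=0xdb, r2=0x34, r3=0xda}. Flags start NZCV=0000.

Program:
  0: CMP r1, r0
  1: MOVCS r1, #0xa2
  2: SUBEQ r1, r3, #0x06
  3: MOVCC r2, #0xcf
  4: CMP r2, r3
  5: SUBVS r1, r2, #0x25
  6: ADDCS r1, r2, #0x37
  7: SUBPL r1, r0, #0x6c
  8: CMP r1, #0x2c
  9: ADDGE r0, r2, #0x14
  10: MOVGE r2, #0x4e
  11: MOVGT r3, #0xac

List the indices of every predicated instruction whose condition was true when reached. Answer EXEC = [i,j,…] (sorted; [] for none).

EXEC = [1,7]

0: ✓ CMP  NZCV=0011
1: ✓ MOVCS  r1←0xa2
2: · SUBEQ
3: · MOVCC
4: ✓ CMP  NZCV=0000
5: · SUBVS
6: · ADDCS
7: ✓ SUBPL  r1←0xf5
8: ✓ CMP  NZCV=1010
9: · ADDGE
10: · MOVGE
11: · MOVGT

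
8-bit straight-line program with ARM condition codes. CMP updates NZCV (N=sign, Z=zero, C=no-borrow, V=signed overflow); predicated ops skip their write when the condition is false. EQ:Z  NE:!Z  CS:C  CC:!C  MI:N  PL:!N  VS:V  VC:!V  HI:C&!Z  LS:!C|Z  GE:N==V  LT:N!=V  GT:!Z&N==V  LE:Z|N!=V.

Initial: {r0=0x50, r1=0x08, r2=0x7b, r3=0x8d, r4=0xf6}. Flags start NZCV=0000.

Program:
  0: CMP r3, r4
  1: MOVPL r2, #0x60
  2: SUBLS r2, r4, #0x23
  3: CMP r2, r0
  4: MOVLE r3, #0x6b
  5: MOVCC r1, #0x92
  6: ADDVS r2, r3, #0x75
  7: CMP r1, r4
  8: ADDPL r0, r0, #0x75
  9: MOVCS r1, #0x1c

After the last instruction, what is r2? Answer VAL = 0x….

VAL = 0xd3

0: ✓ CMP  NZCV=1000
1: · MOVPL
2: ✓ SUBLS  r2←0xd3
3: ✓ CMP  NZCV=1010
4: ✓ MOVLE  r3←0x6b
5: · MOVCC
6: · ADDVS
7: ✓ CMP  NZCV=0000
8: ✓ ADDPL  r0←0xc5
9: · MOVCS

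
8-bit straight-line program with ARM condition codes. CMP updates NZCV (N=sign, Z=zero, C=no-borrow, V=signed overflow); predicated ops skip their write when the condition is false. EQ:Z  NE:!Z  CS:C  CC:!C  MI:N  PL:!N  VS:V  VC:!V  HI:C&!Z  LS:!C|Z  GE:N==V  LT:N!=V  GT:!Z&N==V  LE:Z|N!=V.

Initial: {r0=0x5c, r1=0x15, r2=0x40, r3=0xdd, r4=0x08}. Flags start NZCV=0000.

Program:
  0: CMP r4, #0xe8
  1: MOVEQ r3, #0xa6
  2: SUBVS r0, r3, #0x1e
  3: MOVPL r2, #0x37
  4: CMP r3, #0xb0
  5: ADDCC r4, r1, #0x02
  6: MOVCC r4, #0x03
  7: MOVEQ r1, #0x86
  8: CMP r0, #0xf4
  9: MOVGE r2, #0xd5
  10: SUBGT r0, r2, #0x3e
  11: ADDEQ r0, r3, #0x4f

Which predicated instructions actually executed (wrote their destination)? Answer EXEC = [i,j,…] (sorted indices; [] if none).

EXEC = [3,9,10]

[0] flags=0000 → (cmp)
[1] flags=0000 EQ?F → skip
[2] flags=0000 VS?F → skip
[3] flags=0000 PL?T → r2=0x37
[4] flags=0010 → (cmp)
[5] flags=0010 CC?F → skip
[6] flags=0010 CC?F → skip
[7] flags=0010 EQ?F → skip
[8] flags=0000 → (cmp)
[9] flags=0000 GE?T → r2=0xd5
[10] flags=0000 GT?T → r0=0x97
[11] flags=0000 EQ?F → skip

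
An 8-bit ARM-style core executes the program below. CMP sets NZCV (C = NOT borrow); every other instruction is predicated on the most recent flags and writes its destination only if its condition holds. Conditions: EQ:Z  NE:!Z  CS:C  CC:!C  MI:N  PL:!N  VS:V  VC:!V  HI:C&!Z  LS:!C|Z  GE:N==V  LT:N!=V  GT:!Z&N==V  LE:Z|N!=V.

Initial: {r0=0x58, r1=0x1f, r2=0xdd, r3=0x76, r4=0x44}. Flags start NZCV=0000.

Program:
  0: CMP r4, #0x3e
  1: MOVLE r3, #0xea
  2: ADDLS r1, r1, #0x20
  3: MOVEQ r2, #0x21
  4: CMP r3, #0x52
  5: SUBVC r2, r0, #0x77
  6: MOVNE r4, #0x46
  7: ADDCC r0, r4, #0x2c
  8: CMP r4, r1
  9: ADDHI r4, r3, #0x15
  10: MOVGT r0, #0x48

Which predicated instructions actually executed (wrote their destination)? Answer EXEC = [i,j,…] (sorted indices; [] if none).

0: ✓ CMP  NZCV=0010
1: · MOVLE
2: · ADDLS
3: · MOVEQ
4: ✓ CMP  NZCV=0010
5: ✓ SUBVC  r2←0xe1
6: ✓ MOVNE  r4←0x46
7: · ADDCC
8: ✓ CMP  NZCV=0010
9: ✓ ADDHI  r4←0x8b
10: ✓ MOVGT  r0←0x48

EXEC = [5,6,9,10]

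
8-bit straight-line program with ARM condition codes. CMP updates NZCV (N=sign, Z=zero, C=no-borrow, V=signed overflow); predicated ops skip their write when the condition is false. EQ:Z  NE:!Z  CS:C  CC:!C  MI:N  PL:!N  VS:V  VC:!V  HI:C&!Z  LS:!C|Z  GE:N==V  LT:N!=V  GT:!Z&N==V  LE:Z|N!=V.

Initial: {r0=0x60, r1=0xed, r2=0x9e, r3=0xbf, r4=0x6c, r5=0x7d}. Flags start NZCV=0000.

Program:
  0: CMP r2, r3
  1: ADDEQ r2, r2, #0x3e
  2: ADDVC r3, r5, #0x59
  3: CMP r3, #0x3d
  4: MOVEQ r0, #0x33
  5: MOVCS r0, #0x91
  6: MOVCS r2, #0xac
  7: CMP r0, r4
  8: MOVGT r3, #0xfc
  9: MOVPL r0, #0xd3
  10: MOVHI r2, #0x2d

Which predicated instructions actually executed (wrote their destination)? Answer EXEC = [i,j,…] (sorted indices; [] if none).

0: ✓ CMP  NZCV=1000
1: · ADDEQ
2: ✓ ADDVC  r3←0xd6
3: ✓ CMP  NZCV=1010
4: · MOVEQ
5: ✓ MOVCS  r0←0x91
6: ✓ MOVCS  r2←0xac
7: ✓ CMP  NZCV=0011
8: · MOVGT
9: ✓ MOVPL  r0←0xd3
10: ✓ MOVHI  r2←0x2d

EXEC = [2,5,6,9,10]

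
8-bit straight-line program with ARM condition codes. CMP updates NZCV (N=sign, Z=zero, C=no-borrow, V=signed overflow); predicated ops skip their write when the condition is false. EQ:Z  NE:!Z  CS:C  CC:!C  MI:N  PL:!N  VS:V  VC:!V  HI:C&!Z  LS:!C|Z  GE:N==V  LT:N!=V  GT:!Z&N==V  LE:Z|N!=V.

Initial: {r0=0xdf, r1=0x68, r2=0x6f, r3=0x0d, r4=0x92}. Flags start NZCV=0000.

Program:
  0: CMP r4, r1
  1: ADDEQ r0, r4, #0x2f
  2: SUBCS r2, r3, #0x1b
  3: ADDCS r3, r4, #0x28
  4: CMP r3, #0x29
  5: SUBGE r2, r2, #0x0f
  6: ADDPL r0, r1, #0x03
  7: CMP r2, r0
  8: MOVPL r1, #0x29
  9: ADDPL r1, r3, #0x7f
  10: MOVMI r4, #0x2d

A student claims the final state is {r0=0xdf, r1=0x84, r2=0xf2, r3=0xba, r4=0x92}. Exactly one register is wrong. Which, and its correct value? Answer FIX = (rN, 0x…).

[0] flags=0011 → (cmp)
[1] flags=0011 EQ?F → skip
[2] flags=0011 CS?T → r2=0xf2
[3] flags=0011 CS?T → r3=0xba
[4] flags=1010 → (cmp)
[5] flags=1010 GE?F → skip
[6] flags=1010 PL?F → skip
[7] flags=0010 → (cmp)
[8] flags=0010 PL?T → r1=0x29
[9] flags=0010 PL?T → r1=0x39
[10] flags=0010 MI?F → skip

FIX = (r1, 0x39)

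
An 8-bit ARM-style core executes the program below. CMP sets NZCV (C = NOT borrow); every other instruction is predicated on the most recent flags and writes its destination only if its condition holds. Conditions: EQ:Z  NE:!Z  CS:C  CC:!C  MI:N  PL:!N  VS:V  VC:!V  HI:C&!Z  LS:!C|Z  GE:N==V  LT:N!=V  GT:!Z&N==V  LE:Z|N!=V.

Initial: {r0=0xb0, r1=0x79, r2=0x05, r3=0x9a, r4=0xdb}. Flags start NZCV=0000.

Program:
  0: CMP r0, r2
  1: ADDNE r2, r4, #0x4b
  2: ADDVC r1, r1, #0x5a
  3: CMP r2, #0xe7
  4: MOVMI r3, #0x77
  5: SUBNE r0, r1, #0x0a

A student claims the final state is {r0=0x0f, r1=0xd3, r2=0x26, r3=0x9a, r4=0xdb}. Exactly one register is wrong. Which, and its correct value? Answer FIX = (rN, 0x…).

[0] flags=1010 → (cmp)
[1] flags=1010 NE?T → r2=0x26
[2] flags=1010 VC?T → r1=0xd3
[3] flags=0000 → (cmp)
[4] flags=0000 MI?F → skip
[5] flags=0000 NE?T → r0=0xc9

FIX = (r0, 0xc9)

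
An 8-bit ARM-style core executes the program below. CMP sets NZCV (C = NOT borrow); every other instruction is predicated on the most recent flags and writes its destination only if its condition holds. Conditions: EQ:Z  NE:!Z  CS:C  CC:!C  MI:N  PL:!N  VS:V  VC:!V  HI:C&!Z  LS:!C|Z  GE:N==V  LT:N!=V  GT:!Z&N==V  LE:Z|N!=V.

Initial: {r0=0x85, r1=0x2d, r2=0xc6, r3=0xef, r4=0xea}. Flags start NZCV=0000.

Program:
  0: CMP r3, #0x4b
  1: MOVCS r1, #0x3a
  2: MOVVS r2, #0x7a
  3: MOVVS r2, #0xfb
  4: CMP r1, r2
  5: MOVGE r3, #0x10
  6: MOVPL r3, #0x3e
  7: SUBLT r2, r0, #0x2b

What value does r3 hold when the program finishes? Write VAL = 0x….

VAL = 0x3e

[0] flags=1010 → (cmp)
[1] flags=1010 CS?T → r1=0x3a
[2] flags=1010 VS?F → skip
[3] flags=1010 VS?F → skip
[4] flags=0000 → (cmp)
[5] flags=0000 GE?T → r3=0x10
[6] flags=0000 PL?T → r3=0x3e
[7] flags=0000 LT?F → skip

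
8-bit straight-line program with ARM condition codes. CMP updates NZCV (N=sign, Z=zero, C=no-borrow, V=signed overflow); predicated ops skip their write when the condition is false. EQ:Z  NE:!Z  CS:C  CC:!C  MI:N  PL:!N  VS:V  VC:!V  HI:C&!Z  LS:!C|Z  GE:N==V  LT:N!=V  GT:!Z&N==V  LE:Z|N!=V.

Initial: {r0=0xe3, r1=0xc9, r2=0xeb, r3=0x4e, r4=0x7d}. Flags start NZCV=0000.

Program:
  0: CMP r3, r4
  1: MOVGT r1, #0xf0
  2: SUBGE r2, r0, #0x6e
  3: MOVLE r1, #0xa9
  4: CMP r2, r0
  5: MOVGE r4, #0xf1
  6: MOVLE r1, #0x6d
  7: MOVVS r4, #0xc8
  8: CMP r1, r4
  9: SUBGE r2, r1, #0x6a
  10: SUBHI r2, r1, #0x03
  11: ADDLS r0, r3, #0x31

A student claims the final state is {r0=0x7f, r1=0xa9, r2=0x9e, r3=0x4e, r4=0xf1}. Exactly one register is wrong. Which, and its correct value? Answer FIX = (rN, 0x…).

FIX = (r2, 0xeb)

[0] flags=1000 → (cmp)
[1] flags=1000 GT?F → skip
[2] flags=1000 GE?F → skip
[3] flags=1000 LE?T → r1=0xa9
[4] flags=0010 → (cmp)
[5] flags=0010 GE?T → r4=0xf1
[6] flags=0010 LE?F → skip
[7] flags=0010 VS?F → skip
[8] flags=1000 → (cmp)
[9] flags=1000 GE?F → skip
[10] flags=1000 HI?F → skip
[11] flags=1000 LS?T → r0=0x7f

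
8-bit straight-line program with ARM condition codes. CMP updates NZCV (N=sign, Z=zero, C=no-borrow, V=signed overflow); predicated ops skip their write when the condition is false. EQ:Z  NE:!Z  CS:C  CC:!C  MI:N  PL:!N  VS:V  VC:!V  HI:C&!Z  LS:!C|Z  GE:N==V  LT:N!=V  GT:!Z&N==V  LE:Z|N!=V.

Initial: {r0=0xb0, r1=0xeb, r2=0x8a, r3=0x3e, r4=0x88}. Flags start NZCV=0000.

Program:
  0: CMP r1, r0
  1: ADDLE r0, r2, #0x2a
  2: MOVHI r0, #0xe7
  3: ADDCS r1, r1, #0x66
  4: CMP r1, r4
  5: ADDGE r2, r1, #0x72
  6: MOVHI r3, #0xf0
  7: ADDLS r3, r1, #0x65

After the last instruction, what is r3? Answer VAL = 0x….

[0] flags=0010 → (cmp)
[1] flags=0010 LE?F → skip
[2] flags=0010 HI?T → r0=0xe7
[3] flags=0010 CS?T → r1=0x51
[4] flags=1001 → (cmp)
[5] flags=1001 GE?T → r2=0xc3
[6] flags=1001 HI?F → skip
[7] flags=1001 LS?T → r3=0xb6

VAL = 0xb6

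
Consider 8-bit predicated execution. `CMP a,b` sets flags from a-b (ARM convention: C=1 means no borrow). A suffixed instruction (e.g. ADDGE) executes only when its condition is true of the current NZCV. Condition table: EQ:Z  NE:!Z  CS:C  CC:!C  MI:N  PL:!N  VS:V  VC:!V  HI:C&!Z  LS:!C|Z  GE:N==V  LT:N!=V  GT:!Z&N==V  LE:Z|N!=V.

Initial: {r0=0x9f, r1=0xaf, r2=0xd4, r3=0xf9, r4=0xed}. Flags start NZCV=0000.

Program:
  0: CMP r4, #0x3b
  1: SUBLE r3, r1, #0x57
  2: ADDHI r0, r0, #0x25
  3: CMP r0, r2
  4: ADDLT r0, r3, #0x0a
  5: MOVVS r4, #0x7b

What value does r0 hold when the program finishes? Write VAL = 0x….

VAL = 0x62

0: ✓ CMP  NZCV=1010
1: ✓ SUBLE  r3←0x58
2: ✓ ADDHI  r0←0xc4
3: ✓ CMP  NZCV=1000
4: ✓ ADDLT  r0←0x62
5: · MOVVS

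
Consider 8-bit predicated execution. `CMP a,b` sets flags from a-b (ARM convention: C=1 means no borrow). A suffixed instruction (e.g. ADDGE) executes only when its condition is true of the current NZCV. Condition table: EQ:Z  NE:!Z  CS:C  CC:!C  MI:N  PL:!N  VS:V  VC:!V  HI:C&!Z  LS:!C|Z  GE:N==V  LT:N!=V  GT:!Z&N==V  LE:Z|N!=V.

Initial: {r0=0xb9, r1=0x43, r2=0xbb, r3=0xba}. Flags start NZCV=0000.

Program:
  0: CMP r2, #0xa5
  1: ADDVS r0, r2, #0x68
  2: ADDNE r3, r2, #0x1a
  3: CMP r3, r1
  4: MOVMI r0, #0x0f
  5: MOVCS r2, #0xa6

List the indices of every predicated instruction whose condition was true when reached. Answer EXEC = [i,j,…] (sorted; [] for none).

EXEC = [2,4,5]

0: ✓ CMP  NZCV=0010
1: · ADDVS
2: ✓ ADDNE  r3←0xd5
3: ✓ CMP  NZCV=1010
4: ✓ MOVMI  r0←0x0f
5: ✓ MOVCS  r2←0xa6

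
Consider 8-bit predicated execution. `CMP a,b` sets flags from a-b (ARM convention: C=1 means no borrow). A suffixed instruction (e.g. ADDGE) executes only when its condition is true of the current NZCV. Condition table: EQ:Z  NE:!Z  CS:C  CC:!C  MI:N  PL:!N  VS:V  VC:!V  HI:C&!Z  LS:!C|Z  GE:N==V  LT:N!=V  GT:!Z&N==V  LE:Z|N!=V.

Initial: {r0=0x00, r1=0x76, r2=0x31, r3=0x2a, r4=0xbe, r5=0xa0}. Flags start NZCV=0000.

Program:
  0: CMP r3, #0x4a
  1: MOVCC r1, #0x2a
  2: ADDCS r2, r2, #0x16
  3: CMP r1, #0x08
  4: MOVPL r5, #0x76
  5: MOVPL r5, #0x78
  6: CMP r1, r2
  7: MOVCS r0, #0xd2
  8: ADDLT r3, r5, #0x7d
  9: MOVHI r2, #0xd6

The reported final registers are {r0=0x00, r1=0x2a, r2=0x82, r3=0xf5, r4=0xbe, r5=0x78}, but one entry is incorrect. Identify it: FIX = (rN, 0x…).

[0] flags=1000 → (cmp)
[1] flags=1000 CC?T → r1=0x2a
[2] flags=1000 CS?F → skip
[3] flags=0010 → (cmp)
[4] flags=0010 PL?T → r5=0x76
[5] flags=0010 PL?T → r5=0x78
[6] flags=1000 → (cmp)
[7] flags=1000 CS?F → skip
[8] flags=1000 LT?T → r3=0xf5
[9] flags=1000 HI?F → skip

FIX = (r2, 0x31)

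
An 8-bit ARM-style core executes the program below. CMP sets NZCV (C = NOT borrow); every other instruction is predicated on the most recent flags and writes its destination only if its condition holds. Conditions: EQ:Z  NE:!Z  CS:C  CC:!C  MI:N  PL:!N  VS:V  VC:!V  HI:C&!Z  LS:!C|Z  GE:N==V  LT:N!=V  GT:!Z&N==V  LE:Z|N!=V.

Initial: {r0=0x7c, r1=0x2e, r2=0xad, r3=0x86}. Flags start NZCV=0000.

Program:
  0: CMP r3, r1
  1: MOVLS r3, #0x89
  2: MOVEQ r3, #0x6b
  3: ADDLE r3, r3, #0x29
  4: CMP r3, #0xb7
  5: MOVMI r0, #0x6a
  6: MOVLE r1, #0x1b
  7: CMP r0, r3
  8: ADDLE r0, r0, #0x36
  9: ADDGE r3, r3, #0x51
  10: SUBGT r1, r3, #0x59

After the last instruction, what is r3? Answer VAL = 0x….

[0] flags=0011 → (cmp)
[1] flags=0011 LS?F → skip
[2] flags=0011 EQ?F → skip
[3] flags=0011 LE?T → r3=0xaf
[4] flags=1000 → (cmp)
[5] flags=1000 MI?T → r0=0x6a
[6] flags=1000 LE?T → r1=0x1b
[7] flags=1001 → (cmp)
[8] flags=1001 LE?F → skip
[9] flags=1001 GE?T → r3=0x00
[10] flags=1001 GT?T → r1=0xa7

VAL = 0x00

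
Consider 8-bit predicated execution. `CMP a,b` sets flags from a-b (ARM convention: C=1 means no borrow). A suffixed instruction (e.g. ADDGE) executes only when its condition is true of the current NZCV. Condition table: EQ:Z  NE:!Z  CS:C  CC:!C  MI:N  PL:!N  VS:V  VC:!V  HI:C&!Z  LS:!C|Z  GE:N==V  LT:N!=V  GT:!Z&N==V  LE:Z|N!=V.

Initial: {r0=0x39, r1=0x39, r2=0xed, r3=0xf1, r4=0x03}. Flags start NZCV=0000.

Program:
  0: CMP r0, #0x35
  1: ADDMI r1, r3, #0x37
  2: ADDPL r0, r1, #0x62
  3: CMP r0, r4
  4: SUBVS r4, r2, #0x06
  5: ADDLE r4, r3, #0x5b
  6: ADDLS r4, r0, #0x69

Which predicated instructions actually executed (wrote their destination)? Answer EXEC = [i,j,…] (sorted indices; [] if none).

EXEC = [2,5]

[0] flags=0010 → (cmp)
[1] flags=0010 MI?F → skip
[2] flags=0010 PL?T → r0=0x9b
[3] flags=1010 → (cmp)
[4] flags=1010 VS?F → skip
[5] flags=1010 LE?T → r4=0x4c
[6] flags=1010 LS?F → skip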